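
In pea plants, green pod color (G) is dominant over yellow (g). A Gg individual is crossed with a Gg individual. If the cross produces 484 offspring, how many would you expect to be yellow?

Punnett square for Gg × Gg:
Offspring genotypes: 1 GG, 2 Gg, 1 gg
green: 3, yellow: 1
yellow: 1 out of 4 → fraction 1/4
Expected count = 1/4 × 484 = 121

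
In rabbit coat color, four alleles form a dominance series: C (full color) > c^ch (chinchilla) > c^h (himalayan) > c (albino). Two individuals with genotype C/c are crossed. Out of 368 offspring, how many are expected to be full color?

Cross: C/c × C/c
Allele dominance: C > c^ch > c^h > c
Offspring genotypes: 1 C/C, 2 C/c, 1 c/c
Phenotype counts: 3 full color, 1 albino
full color: 3 out of 4 → fraction 3/4
Expected count = 3/4 × 368 = 276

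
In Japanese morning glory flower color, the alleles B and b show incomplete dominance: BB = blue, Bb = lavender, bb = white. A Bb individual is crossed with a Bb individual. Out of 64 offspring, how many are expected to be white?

Punnett square for Bb × Bb:
Offspring genotypes: 1 BB, 2 Bb, 1 bb
Phenotype counts: 1 blue, 2 lavender, 1 white
white: 1 out of 4 → fraction 1/4
Expected count = 1/4 × 64 = 16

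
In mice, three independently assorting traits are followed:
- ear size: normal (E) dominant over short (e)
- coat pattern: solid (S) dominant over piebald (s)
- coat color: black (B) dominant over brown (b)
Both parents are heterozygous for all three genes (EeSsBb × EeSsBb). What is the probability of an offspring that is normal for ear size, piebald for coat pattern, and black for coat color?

Trihybrid cross: EeSsBb × EeSsBb
Each trait segregates independently with a 3:1 phenotypic ratio, so each gene contributes 3/4 (dominant) or 1/4 (recessive).
Target: normal (ear size), piebald (coat pattern), black (coat color)
Probability = product of independent per-trait probabilities
= 3/4 × 1/4 × 3/4 = 9/64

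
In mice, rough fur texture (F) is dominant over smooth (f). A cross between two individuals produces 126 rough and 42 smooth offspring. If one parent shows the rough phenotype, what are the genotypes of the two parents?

Observed offspring: 126 rough, 42 smooth
The observed ratio simplifies to 3:1. Smooth (ff) offspring appear, so each parent must contribute one f allele. The parent stated to show rough carries F, so it is Ff. The other parent is then either Ff or ff: Ff × ff would give a 1:1 split, whereas Ff × Ff gives 3:1 — matching the data. So both parents are heterozygous (Ff × Ff).
Parent genotypes: Ff × Ff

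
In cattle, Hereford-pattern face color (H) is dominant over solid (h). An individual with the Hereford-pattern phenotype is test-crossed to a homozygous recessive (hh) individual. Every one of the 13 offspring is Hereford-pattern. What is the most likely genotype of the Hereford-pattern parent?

Test cross: ? × hh
All offspring are Hereford-pattern.
If the unknown parent were heterozygous (Hh), about half of 13 offspring would be solid; none are. The unknown parent is most likely homozygous dominant (HH).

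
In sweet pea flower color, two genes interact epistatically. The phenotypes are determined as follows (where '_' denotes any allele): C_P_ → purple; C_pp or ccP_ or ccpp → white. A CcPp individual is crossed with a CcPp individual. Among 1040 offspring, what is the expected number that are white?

Cross: CcPp × CcPp — consider each gene separately:
C gene: Cc × Cc → 1 CC, 2 Cc, 1 cc → 3 C_ : 1 cc (out of 4)
P gene: Pp × Pp → 1 PP, 2 Pp, 1 pp → 3 P_ : 1 pp (out of 4)
Genotype classes (out of 4 × 4 = 16): C_P_ = 3×3 = 9; C_pp = 3×1 = 3; ccP_ = 1×3 = 3; ccpp = 1×1 = 1
Apply the phenotype rules: C_P_ (9) → purple; C_pp (3) + ccP_ (3) + ccpp (1) → white
Phenotype counts (out of 16): 9 purple, 7 white
white: 7 out of 16 → fraction 7/16
Expected count = 7/16 × 1040 = 455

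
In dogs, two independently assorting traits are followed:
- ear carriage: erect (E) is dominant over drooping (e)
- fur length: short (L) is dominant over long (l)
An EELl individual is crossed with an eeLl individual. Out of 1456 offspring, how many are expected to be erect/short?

Dihybrid cross EELl × eeLl — consider each gene separately:
ear carriage: EE × ee → 4 Ee → 4 E_ (out of 4)
fur length: Ll × Ll → 1 LL, 2 Ll, 1 ll → 3 L_ : 1 ll (out of 4)
Combine (counts out of 4 × 4 = 16): erect/short (E_L_) = 4×3 = 12; erect/long (E_ll) = 4×1 = 4
Phenotype counts (out of 16): 12 erect/short, 4 erect/long
erect/short: 12 out of 16 → fraction 3/4
Expected count = 3/4 × 1456 = 1092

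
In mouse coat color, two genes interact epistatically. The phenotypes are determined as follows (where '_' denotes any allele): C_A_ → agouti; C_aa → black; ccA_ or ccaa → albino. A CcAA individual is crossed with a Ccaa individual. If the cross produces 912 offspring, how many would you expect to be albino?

Cross: CcAA × Ccaa — consider each gene separately:
C gene: Cc × Cc → 1 CC, 2 Cc, 1 cc → 3 C_ : 1 cc (out of 4)
A gene: AA × aa → 4 Aa → 4 A_ (out of 4)
Genotype classes (out of 4 × 4 = 16): C_A_ = 3×4 = 12; ccA_ = 1×4 = 4
Apply the phenotype rules: C_A_ (12) → agouti; ccA_ (4) → albino
Phenotype counts (out of 16): 12 agouti, 4 albino
albino: 4 out of 16 → fraction 1/4
Expected count = 1/4 × 912 = 228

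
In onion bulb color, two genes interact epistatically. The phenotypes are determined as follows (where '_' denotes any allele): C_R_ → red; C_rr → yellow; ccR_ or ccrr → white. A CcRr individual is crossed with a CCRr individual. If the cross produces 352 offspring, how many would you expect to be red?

Cross: CcRr × CCRr — consider each gene separately:
C gene: Cc × CC → 2 CC, 2 Cc → 4 C_ (out of 4)
R gene: Rr × Rr → 1 RR, 2 Rr, 1 rr → 3 R_ : 1 rr (out of 4)
Genotype classes (out of 4 × 4 = 16): C_R_ = 4×3 = 12; C_rr = 4×1 = 4
Apply the phenotype rules: C_R_ (12) → red; C_rr (4) → yellow
Phenotype counts (out of 16): 12 red, 4 yellow
red: 12 out of 16 → fraction 3/4
Expected count = 3/4 × 352 = 264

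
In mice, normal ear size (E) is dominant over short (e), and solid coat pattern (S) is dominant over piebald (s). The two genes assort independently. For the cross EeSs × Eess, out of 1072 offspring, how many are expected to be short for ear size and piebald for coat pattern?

Dihybrid cross EeSs × Eess — consider each gene separately:
ear size: Ee × Ee → 1 EE, 2 Ee, 1 ee → 3 E_ : 1 ee (out of 4)
coat pattern: Ss × ss → 2 Ss, 2 ss → 2 S_ : 2 ss (out of 4)
Looking for: short (ee) and piebald (ss)
P(short) = 1/4, P(piebald) = 2/4
P(both) = 1/4 × 2/4 = 2/16 = 1/8
Expected count = 1/8 × 1072 = 134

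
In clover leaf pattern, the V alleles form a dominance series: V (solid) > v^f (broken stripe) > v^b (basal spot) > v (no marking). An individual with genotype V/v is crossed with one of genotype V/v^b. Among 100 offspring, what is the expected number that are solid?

Cross: V/v × V/v^b
Allele dominance: V > v^f > v^b > v
Offspring genotypes: 1 V/V, 1 V/v^b, 1 V/v, 1 v^b/v
Phenotype counts: 3 solid, 1 basal spot
solid: 3 out of 4 → fraction 3/4
Expected count = 3/4 × 100 = 75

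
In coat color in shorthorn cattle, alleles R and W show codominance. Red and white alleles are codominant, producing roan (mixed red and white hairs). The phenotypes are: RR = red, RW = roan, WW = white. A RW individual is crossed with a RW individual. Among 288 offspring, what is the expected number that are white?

Punnett square for RW × RW:
Offspring genotypes: 1 RR, 2 RW, 1 WW
Phenotype counts: 1 red, 2 roan, 1 white
white: 1 out of 4 → fraction 1/4
Expected count = 1/4 × 288 = 72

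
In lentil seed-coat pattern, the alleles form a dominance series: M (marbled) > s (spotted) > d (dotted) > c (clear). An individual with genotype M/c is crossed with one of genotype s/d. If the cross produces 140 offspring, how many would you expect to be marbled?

Cross: M/c × s/d
Allele dominance: M > s > d > c
Offspring genotypes: 1 M/s, 1 M/d, 1 s/c, 1 d/c
Phenotype counts: 2 marbled, 1 spotted, 1 dotted
marbled: 2 out of 4 → fraction 1/2
Expected count = 1/2 × 140 = 70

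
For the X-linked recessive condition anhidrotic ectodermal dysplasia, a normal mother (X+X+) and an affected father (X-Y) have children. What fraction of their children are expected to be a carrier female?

Cross: X+X+ × X-Y
Offspring: 2 X+X-, 2 X+Y
Probability of a carrier female: 2/4 = 1/2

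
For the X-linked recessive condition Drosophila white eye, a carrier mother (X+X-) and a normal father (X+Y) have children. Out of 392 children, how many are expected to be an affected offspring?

Cross: X+X- × X+Y
Offspring: 1 X+X+, 1 X+Y, 1 X+X-, 1 X-Y
Probability of an affected offspring: 1/4
Expected count = 1/4 × 392 = 98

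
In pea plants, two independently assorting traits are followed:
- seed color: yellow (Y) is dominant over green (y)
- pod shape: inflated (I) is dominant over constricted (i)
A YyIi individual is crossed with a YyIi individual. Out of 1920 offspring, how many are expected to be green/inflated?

Dihybrid cross YyIi × YyIi — consider each gene separately:
seed color: Yy × Yy → 1 YY, 2 Yy, 1 yy → 3 Y_ : 1 yy (out of 4)
pod shape: Ii × Ii → 1 II, 2 Ii, 1 ii → 3 I_ : 1 ii (out of 4)
Combine (counts out of 4 × 4 = 16): yellow/inflated (Y_I_) = 3×3 = 9; yellow/constricted (Y_ii) = 3×1 = 3; green/inflated (yyI_) = 1×3 = 3; green/constricted (yyii) = 1×1 = 1
Phenotype counts (out of 16): 9 yellow/inflated, 3 yellow/constricted, 3 green/inflated, 1 green/constricted
green/inflated: 3 out of 16 → fraction 3/16
Expected count = 3/16 × 1920 = 360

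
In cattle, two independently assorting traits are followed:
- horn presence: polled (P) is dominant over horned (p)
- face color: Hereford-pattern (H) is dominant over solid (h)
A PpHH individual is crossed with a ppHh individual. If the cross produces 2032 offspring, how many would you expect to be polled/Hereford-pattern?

Dihybrid cross PpHH × ppHh — consider each gene separately:
horn presence: Pp × pp → 2 Pp, 2 pp → 2 P_ : 2 pp (out of 4)
face color: HH × Hh → 2 HH, 2 Hh → 4 H_ (out of 4)
Combine (counts out of 4 × 4 = 16): polled/Hereford-pattern (P_H_) = 2×4 = 8; horned/Hereford-pattern (ppH_) = 2×4 = 8
Phenotype counts (out of 16): 8 polled/Hereford-pattern, 8 horned/Hereford-pattern
polled/Hereford-pattern: 8 out of 16 → fraction 1/2
Expected count = 1/2 × 2032 = 1016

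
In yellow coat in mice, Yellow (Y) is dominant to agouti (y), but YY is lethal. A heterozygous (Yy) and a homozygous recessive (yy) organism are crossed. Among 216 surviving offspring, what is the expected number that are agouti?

Cross: Yy × yy
Punnett square offspring (before lethality): 2 Yy, 2 yy
No YY offspring are produced in this cross.
agouti: 2 out of 4 → fraction 1/2
Expected count = 1/2 × 216 = 108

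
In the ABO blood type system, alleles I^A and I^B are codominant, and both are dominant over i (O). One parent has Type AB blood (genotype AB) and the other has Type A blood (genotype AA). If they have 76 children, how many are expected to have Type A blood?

Cross: AB × AA
Possible offspring genotypes: 2 AA, 2 AB
Blood type counts: 2 Type A, 2 Type AB
Probability of Type A: 2/4 = 1/2
Expected count = 1/2 × 76 = 38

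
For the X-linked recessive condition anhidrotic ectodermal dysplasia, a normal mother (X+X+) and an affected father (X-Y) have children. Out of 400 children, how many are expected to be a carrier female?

Cross: X+X+ × X-Y
Offspring: 2 X+X-, 2 X+Y
Probability of a carrier female: 2/4 = 1/2
Expected count = 1/2 × 400 = 200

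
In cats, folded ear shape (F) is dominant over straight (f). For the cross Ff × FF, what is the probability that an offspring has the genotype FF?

Punnett square for Ff × FF:
Offspring genotypes: 2 FF, 2 Ff
Total offspring: 4
Count with target: 2
Probability: 2/4 = 1/2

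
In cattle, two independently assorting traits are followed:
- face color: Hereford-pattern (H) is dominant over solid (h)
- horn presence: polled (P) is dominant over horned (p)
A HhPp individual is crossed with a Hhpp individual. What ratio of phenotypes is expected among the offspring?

Dihybrid cross HhPp × Hhpp — consider each gene separately:
face color: Hh × Hh → 1 HH, 2 Hh, 1 hh → 3 H_ : 1 hh (out of 4)
horn presence: Pp × pp → 2 Pp, 2 pp → 2 P_ : 2 pp (out of 4)
Combine (counts out of 4 × 4 = 16): Hereford-pattern/polled (H_P_) = 3×2 = 6; Hereford-pattern/horned (H_pp) = 3×2 = 6; solid/polled (hhP_) = 1×2 = 2; solid/horned (hhpp) = 1×2 = 2
Phenotype counts (out of 16): 6 Hereford-pattern/polled, 6 Hereford-pattern/horned, 2 solid/polled, 2 solid/horned
Ratio: 3 Hereford-pattern/polled : 3 Hereford-pattern/horned : 1 solid/polled : 1 solid/horned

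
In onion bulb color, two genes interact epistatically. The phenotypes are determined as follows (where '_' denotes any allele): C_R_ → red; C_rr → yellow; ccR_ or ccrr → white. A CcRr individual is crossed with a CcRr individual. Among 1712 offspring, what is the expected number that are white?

Cross: CcRr × CcRr — consider each gene separately:
C gene: Cc × Cc → 1 CC, 2 Cc, 1 cc → 3 C_ : 1 cc (out of 4)
R gene: Rr × Rr → 1 RR, 2 Rr, 1 rr → 3 R_ : 1 rr (out of 4)
Genotype classes (out of 4 × 4 = 16): C_R_ = 3×3 = 9; C_rr = 3×1 = 3; ccR_ = 1×3 = 3; ccrr = 1×1 = 1
Apply the phenotype rules: C_R_ (9) → red; C_rr (3) → yellow; ccR_ (3) + ccrr (1) → white
Phenotype counts (out of 16): 9 red, 3 yellow, 4 white
white: 4 out of 16 → fraction 1/4
Expected count = 1/4 × 1712 = 428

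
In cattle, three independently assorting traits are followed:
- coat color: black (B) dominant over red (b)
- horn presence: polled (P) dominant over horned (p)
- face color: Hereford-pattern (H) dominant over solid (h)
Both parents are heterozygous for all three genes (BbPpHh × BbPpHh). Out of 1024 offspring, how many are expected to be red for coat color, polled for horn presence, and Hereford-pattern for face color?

Trihybrid cross: BbPpHh × BbPpHh
Each trait segregates independently with a 3:1 phenotypic ratio, so each gene contributes 3/4 (dominant) or 1/4 (recessive).
Target: red (coat color), polled (horn presence), Hereford-pattern (face color)
Probability = product of independent per-trait probabilities
= 1/4 × 3/4 × 3/4 = 9/64
Expected count = 9/64 × 1024 = 144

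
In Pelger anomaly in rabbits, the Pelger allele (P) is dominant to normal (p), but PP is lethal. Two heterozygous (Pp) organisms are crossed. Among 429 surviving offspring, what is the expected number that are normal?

Cross: Pp × Pp
Punnett square offspring (before lethality): 1 PP, 2 Pp, 1 pp
The PP genotype is lethal (embryos die); surviving offspring: 2 Pp, 1 pp
normal: 1 out of 3 → fraction 1/3
Expected count = 1/3 × 429 = 143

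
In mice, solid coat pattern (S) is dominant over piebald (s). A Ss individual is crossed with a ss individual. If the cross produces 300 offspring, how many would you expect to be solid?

Punnett square for Ss × ss:
Offspring genotypes: 2 Ss, 2 ss
solid: 2, piebald: 2
solid: 2 out of 4 → fraction 1/2
Expected count = 1/2 × 300 = 150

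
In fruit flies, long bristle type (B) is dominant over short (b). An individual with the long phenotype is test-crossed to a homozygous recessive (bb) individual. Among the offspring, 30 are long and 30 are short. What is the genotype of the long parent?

Test cross: ? × bb
Offspring: 30 long, 30 short — approximately 1:1.
A 1:1 ratio in a test cross indicates the unknown parent is heterozygous (Bb).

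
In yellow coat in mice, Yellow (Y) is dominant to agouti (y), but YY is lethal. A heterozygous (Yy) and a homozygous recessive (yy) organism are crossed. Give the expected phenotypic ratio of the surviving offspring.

Cross: Yy × yy
Punnett square offspring (before lethality): 2 Yy, 2 yy
No YY offspring are produced in this cross.
Ratio: 1 yellow : 1 agouti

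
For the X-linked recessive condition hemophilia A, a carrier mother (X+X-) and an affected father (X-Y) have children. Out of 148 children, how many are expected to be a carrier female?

Cross: X+X- × X-Y
Offspring: 1 X+X-, 1 X+Y, 1 X-X-, 1 X-Y
Probability of a carrier female: 1/4
Expected count = 1/4 × 148 = 37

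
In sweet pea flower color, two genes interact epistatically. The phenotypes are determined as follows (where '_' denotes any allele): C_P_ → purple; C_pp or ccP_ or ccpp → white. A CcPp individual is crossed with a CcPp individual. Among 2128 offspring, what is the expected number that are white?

Cross: CcPp × CcPp — consider each gene separately:
C gene: Cc × Cc → 1 CC, 2 Cc, 1 cc → 3 C_ : 1 cc (out of 4)
P gene: Pp × Pp → 1 PP, 2 Pp, 1 pp → 3 P_ : 1 pp (out of 4)
Genotype classes (out of 4 × 4 = 16): C_P_ = 3×3 = 9; C_pp = 3×1 = 3; ccP_ = 1×3 = 3; ccpp = 1×1 = 1
Apply the phenotype rules: C_P_ (9) → purple; C_pp (3) + ccP_ (3) + ccpp (1) → white
Phenotype counts (out of 16): 9 purple, 7 white
white: 7 out of 16 → fraction 7/16
Expected count = 7/16 × 2128 = 931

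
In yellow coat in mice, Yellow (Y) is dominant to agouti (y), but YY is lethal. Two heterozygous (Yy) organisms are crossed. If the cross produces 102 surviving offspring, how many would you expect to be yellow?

Cross: Yy × Yy
Punnett square offspring (before lethality): 1 YY, 2 Yy, 1 yy
The YY genotype is lethal (embryos die); surviving offspring: 2 Yy, 1 yy
yellow: 2 out of 3 → fraction 2/3
Expected count = 2/3 × 102 = 68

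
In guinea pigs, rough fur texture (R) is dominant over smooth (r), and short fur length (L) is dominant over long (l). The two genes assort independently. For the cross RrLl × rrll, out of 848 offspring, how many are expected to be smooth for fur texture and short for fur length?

Dihybrid cross RrLl × rrll — consider each gene separately:
fur texture: Rr × rr → 2 Rr, 2 rr → 2 R_ : 2 rr (out of 4)
fur length: Ll × ll → 2 Ll, 2 ll → 2 L_ : 2 ll (out of 4)
Looking for: smooth (rr) and short (L_)
P(smooth) = 2/4, P(short) = 2/4
P(both) = 2/4 × 2/4 = 4/16 = 1/4
Expected count = 1/4 × 848 = 212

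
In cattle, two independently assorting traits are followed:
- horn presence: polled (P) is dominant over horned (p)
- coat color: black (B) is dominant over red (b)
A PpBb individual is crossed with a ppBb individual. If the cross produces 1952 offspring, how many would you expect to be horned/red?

Dihybrid cross PpBb × ppBb — consider each gene separately:
horn presence: Pp × pp → 2 Pp, 2 pp → 2 P_ : 2 pp (out of 4)
coat color: Bb × Bb → 1 BB, 2 Bb, 1 bb → 3 B_ : 1 bb (out of 4)
Combine (counts out of 4 × 4 = 16): polled/black (P_B_) = 2×3 = 6; polled/red (P_bb) = 2×1 = 2; horned/black (ppB_) = 2×3 = 6; horned/red (ppbb) = 2×1 = 2
Phenotype counts (out of 16): 6 polled/black, 2 polled/red, 6 horned/black, 2 horned/red
horned/red: 2 out of 16 → fraction 1/8
Expected count = 1/8 × 1952 = 244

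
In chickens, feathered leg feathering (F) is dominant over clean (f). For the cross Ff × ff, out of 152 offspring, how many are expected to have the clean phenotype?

Punnett square for Ff × ff:
Offspring genotypes: 2 Ff, 2 ff
Total offspring: 4
Count with target: 2
Probability: 2/4 = 1/2
Expected count = 1/2 × 152 = 76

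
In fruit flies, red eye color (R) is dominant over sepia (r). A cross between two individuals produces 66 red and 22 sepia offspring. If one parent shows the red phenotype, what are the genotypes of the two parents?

Observed offspring: 66 red, 22 sepia
The observed ratio simplifies to 3:1. Sepia (rr) offspring appear, so each parent must contribute one r allele. The parent stated to show red carries R, so it is Rr. The other parent is then either Rr or rr: Rr × rr would give a 1:1 split, whereas Rr × Rr gives 3:1 — matching the data. So both parents are heterozygous (Rr × Rr).
Parent genotypes: Rr × Rr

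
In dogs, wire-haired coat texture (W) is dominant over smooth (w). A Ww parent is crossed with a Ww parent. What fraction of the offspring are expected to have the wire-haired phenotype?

Punnett square for Ww × Ww:
Offspring genotypes: 1 WW, 2 Ww, 1 ww
Total offspring: 4
Count with target: 3
Probability: 3/4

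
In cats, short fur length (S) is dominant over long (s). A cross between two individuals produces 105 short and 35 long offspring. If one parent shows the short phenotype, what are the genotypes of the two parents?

Observed offspring: 105 short, 35 long
The observed ratio simplifies to 3:1. Long (ss) offspring appear, so each parent must contribute one s allele. The parent stated to show short carries S, so it is Ss. The other parent is then either Ss or ss: Ss × ss would give a 1:1 split, whereas Ss × Ss gives 3:1 — matching the data. So both parents are heterozygous (Ss × Ss).
Parent genotypes: Ss × Ss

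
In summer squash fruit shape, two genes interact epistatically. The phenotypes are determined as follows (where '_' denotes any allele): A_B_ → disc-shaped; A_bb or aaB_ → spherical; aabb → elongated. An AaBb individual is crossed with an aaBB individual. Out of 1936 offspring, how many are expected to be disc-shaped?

Cross: AaBb × aaBB — consider each gene separately:
A gene: Aa × aa → 2 Aa, 2 aa → 2 A_ : 2 aa (out of 4)
B gene: Bb × BB → 2 BB, 2 Bb → 4 B_ (out of 4)
Genotype classes (out of 4 × 4 = 16): A_B_ = 2×4 = 8; aaB_ = 2×4 = 8
Apply the phenotype rules: A_B_ (8) → disc-shaped; aaB_ (8) → spherical
Phenotype counts (out of 16): 8 disc-shaped, 8 spherical
disc-shaped: 8 out of 16 → fraction 1/2
Expected count = 1/2 × 1936 = 968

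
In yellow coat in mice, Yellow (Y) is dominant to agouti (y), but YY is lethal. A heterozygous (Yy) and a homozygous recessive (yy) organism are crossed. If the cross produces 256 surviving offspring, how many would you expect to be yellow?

Cross: Yy × yy
Punnett square offspring (before lethality): 2 Yy, 2 yy
No YY offspring are produced in this cross.
yellow: 2 out of 4 → fraction 1/2
Expected count = 1/2 × 256 = 128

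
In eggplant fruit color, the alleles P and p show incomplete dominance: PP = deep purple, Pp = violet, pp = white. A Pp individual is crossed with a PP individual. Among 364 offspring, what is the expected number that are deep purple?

Punnett square for Pp × PP:
Offspring genotypes: 2 PP, 2 Pp
Phenotype counts: 2 deep purple, 2 violet
deep purple: 2 out of 4 → fraction 1/2
Expected count = 1/2 × 364 = 182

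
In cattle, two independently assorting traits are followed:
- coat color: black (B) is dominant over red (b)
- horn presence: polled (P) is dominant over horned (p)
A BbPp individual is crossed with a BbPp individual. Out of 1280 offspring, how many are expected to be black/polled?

Dihybrid cross BbPp × BbPp — consider each gene separately:
coat color: Bb × Bb → 1 BB, 2 Bb, 1 bb → 3 B_ : 1 bb (out of 4)
horn presence: Pp × Pp → 1 PP, 2 Pp, 1 pp → 3 P_ : 1 pp (out of 4)
Combine (counts out of 4 × 4 = 16): black/polled (B_P_) = 3×3 = 9; black/horned (B_pp) = 3×1 = 3; red/polled (bbP_) = 1×3 = 3; red/horned (bbpp) = 1×1 = 1
Phenotype counts (out of 16): 9 black/polled, 3 black/horned, 3 red/polled, 1 red/horned
black/polled: 9 out of 16 → fraction 9/16
Expected count = 9/16 × 1280 = 720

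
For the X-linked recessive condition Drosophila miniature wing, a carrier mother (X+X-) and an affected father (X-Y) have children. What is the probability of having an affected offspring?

Cross: X+X- × X-Y
Offspring: 1 X+X-, 1 X+Y, 1 X-X-, 1 X-Y
Probability of an affected offspring: 2/4 = 1/2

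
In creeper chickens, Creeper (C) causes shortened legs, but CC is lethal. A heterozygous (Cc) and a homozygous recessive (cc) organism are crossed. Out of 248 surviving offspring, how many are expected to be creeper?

Cross: Cc × cc
Punnett square offspring (before lethality): 2 Cc, 2 cc
No CC offspring are produced in this cross.
creeper: 2 out of 4 → fraction 1/2
Expected count = 1/2 × 248 = 124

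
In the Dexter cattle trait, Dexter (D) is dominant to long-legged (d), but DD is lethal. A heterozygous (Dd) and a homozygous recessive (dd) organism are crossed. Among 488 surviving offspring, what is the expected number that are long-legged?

Cross: Dd × dd
Punnett square offspring (before lethality): 2 Dd, 2 dd
No DD offspring are produced in this cross.
long-legged: 2 out of 4 → fraction 1/2
Expected count = 1/2 × 488 = 244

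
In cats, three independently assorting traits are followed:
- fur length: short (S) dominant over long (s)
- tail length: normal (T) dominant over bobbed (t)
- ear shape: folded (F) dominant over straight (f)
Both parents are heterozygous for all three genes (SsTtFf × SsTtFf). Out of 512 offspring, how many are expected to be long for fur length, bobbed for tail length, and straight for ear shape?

Trihybrid cross: SsTtFf × SsTtFf
Each trait segregates independently with a 3:1 phenotypic ratio, so each gene contributes 3/4 (dominant) or 1/4 (recessive).
Target: long (fur length), bobbed (tail length), straight (ear shape)
Probability = product of independent per-trait probabilities
= 1/4 × 1/4 × 1/4 = 1/64
Expected count = 1/64 × 512 = 8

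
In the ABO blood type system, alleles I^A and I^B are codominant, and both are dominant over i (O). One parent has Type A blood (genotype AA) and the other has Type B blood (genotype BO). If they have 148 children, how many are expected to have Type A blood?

Cross: AA × BO
Possible offspring genotypes: 2 AB, 2 AO
Blood type counts: 2 Type AB, 2 Type A
Probability of Type A: 2/4 = 1/2
Expected count = 1/2 × 148 = 74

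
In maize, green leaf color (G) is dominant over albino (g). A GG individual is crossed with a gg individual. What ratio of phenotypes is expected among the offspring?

Punnett square for GG × gg:
Offspring genotypes: 4 Gg
green: 4, albino: 0
Ratio: all green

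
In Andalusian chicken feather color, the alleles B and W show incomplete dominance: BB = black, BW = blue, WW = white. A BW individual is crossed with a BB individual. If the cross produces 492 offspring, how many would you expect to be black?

Punnett square for BW × BB:
Offspring genotypes: 2 BB, 2 BW
Phenotype counts: 2 black, 2 blue
black: 2 out of 4 → fraction 1/2
Expected count = 1/2 × 492 = 246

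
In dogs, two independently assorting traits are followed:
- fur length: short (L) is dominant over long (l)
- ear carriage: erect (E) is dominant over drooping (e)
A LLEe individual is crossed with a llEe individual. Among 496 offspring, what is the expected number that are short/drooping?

Dihybrid cross LLEe × llEe — consider each gene separately:
fur length: LL × ll → 4 Ll → 4 L_ (out of 4)
ear carriage: Ee × Ee → 1 EE, 2 Ee, 1 ee → 3 E_ : 1 ee (out of 4)
Combine (counts out of 4 × 4 = 16): short/erect (L_E_) = 4×3 = 12; short/drooping (L_ee) = 4×1 = 4
Phenotype counts (out of 16): 12 short/erect, 4 short/drooping
short/drooping: 4 out of 16 → fraction 1/4
Expected count = 1/4 × 496 = 124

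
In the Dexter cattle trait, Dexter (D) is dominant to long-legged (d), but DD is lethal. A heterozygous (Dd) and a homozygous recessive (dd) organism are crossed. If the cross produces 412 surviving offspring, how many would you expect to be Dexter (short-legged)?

Cross: Dd × dd
Punnett square offspring (before lethality): 2 Dd, 2 dd
No DD offspring are produced in this cross.
Dexter (short-legged): 2 out of 4 → fraction 1/2
Expected count = 1/2 × 412 = 206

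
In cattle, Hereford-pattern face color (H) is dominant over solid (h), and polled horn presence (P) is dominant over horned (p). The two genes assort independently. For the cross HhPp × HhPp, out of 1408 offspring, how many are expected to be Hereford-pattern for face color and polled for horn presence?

Dihybrid cross HhPp × HhPp — consider each gene separately:
face color: Hh × Hh → 1 HH, 2 Hh, 1 hh → 3 H_ : 1 hh (out of 4)
horn presence: Pp × Pp → 1 PP, 2 Pp, 1 pp → 3 P_ : 1 pp (out of 4)
Looking for: Hereford-pattern (H_) and polled (P_)
P(Hereford-pattern) = 3/4, P(polled) = 3/4
P(both) = 3/4 × 3/4 = 9/16
Expected count = 9/16 × 1408 = 792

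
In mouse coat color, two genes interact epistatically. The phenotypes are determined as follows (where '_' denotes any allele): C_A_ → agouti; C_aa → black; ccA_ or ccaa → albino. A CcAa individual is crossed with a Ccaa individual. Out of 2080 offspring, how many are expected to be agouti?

Cross: CcAa × Ccaa — consider each gene separately:
C gene: Cc × Cc → 1 CC, 2 Cc, 1 cc → 3 C_ : 1 cc (out of 4)
A gene: Aa × aa → 2 Aa, 2 aa → 2 A_ : 2 aa (out of 4)
Genotype classes (out of 4 × 4 = 16): C_A_ = 3×2 = 6; C_aa = 3×2 = 6; ccA_ = 1×2 = 2; ccaa = 1×2 = 2
Apply the phenotype rules: C_A_ (6) → agouti; C_aa (6) → black; ccA_ (2) + ccaa (2) → albino
Phenotype counts (out of 16): 6 agouti, 6 black, 4 albino
agouti: 6 out of 16 → fraction 3/8
Expected count = 3/8 × 2080 = 780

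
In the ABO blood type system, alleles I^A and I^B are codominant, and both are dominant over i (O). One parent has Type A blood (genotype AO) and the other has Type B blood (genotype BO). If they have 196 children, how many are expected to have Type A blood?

Cross: AO × BO
Possible offspring genotypes: 1 AB, 1 AO, 1 BO, 1 OO
Blood type counts: 1 Type AB, 1 Type A, 1 Type B, 1 Type O
Probability of Type A: 1/4
Expected count = 1/4 × 196 = 49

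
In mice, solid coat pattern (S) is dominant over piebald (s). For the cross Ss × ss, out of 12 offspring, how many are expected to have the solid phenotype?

Punnett square for Ss × ss:
Offspring genotypes: 2 Ss, 2 ss
Total offspring: 4
Count with target: 2
Probability: 2/4 = 1/2
Expected count = 1/2 × 12 = 6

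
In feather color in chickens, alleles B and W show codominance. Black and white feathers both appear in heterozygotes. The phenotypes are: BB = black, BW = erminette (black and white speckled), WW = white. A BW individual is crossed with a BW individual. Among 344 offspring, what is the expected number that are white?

Punnett square for BW × BW:
Offspring genotypes: 1 BB, 2 BW, 1 WW
Phenotype counts: 1 black, 2 erminette (black and white speckled), 1 white
white: 1 out of 4 → fraction 1/4
Expected count = 1/4 × 344 = 86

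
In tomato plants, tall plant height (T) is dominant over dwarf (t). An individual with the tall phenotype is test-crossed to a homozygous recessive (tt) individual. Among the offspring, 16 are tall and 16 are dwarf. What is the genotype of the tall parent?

Test cross: ? × tt
Offspring: 16 tall, 16 dwarf — approximately 1:1.
A 1:1 ratio in a test cross indicates the unknown parent is heterozygous (Tt).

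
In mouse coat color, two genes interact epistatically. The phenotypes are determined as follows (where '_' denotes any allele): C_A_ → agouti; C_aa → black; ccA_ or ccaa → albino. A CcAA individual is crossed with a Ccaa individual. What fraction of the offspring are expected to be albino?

Cross: CcAA × Ccaa — consider each gene separately:
C gene: Cc × Cc → 1 CC, 2 Cc, 1 cc → 3 C_ : 1 cc (out of 4)
A gene: AA × aa → 4 Aa → 4 A_ (out of 4)
Genotype classes (out of 4 × 4 = 16): C_A_ = 3×4 = 12; ccA_ = 1×4 = 4
Apply the phenotype rules: C_A_ (12) → agouti; ccA_ (4) → albino
Phenotype counts (out of 16): 12 agouti, 4 albino
albino: 4 out of 16
Probability: 4/16 = 1/4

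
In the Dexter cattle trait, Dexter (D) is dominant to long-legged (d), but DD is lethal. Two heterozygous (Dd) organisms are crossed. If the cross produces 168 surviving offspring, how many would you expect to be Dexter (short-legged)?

Cross: Dd × Dd
Punnett square offspring (before lethality): 1 DD, 2 Dd, 1 dd
The DD genotype is lethal (embryos die); surviving offspring: 2 Dd, 1 dd
Dexter (short-legged): 2 out of 3 → fraction 2/3
Expected count = 2/3 × 168 = 112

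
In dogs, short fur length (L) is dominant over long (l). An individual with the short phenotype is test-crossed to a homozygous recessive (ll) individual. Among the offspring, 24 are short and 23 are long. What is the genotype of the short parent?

Test cross: ? × ll
Offspring: 24 short, 23 long — approximately 1:1.
A 1:1 ratio in a test cross indicates the unknown parent is heterozygous (Ll).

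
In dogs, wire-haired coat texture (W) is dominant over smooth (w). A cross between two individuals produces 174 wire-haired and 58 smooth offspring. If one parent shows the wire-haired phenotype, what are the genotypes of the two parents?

Observed offspring: 174 wire-haired, 58 smooth
The observed ratio simplifies to 3:1. Smooth (ww) offspring appear, so each parent must contribute one w allele. The parent stated to show wire-haired carries W, so it is Ww. The other parent is then either Ww or ww: Ww × ww would give a 1:1 split, whereas Ww × Ww gives 3:1 — matching the data. So both parents are heterozygous (Ww × Ww).
Parent genotypes: Ww × Ww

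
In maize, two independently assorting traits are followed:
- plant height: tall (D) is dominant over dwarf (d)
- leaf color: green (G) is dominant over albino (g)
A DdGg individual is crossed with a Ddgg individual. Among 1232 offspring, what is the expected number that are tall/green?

Dihybrid cross DdGg × Ddgg — consider each gene separately:
plant height: Dd × Dd → 1 DD, 2 Dd, 1 dd → 3 D_ : 1 dd (out of 4)
leaf color: Gg × gg → 2 Gg, 2 gg → 2 G_ : 2 gg (out of 4)
Combine (counts out of 4 × 4 = 16): tall/green (D_G_) = 3×2 = 6; tall/albino (D_gg) = 3×2 = 6; dwarf/green (ddG_) = 1×2 = 2; dwarf/albino (ddgg) = 1×2 = 2
Phenotype counts (out of 16): 6 tall/green, 6 tall/albino, 2 dwarf/green, 2 dwarf/albino
tall/green: 6 out of 16 → fraction 3/8
Expected count = 3/8 × 1232 = 462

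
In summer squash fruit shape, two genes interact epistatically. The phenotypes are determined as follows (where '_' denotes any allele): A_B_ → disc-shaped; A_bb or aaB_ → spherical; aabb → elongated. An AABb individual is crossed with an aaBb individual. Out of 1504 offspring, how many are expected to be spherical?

Cross: AABb × aaBb — consider each gene separately:
A gene: AA × aa → 4 Aa → 4 A_ (out of 4)
B gene: Bb × Bb → 1 BB, 2 Bb, 1 bb → 3 B_ : 1 bb (out of 4)
Genotype classes (out of 4 × 4 = 16): A_B_ = 4×3 = 12; A_bb = 4×1 = 4
Apply the phenotype rules: A_B_ (12) → disc-shaped; A_bb (4) → spherical
Phenotype counts (out of 16): 12 disc-shaped, 4 spherical
spherical: 4 out of 16 → fraction 1/4
Expected count = 1/4 × 1504 = 376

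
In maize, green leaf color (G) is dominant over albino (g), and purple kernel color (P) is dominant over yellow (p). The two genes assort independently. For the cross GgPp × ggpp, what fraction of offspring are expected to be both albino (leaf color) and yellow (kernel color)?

Dihybrid cross GgPp × ggpp — consider each gene separately:
leaf color: Gg × gg → 2 Gg, 2 gg → 2 G_ : 2 gg (out of 4)
kernel color: Pp × pp → 2 Pp, 2 pp → 2 P_ : 2 pp (out of 4)
Looking for: albino (gg) and yellow (pp)
P(albino) = 2/4, P(yellow) = 2/4
P(both) = 2/4 × 2/4 = 4/16 = 1/4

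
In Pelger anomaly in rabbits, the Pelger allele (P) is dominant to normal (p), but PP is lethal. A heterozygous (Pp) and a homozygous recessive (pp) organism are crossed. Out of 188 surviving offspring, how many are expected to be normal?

Cross: Pp × pp
Punnett square offspring (before lethality): 2 Pp, 2 pp
No PP offspring are produced in this cross.
normal: 2 out of 4 → fraction 1/2
Expected count = 1/2 × 188 = 94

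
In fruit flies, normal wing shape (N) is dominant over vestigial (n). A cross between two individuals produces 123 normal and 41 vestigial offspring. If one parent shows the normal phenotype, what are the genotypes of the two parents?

Observed offspring: 123 normal, 41 vestigial
The observed ratio simplifies to 3:1. Vestigial (nn) offspring appear, so each parent must contribute one n allele. The parent stated to show normal carries N, so it is Nn. The other parent is then either Nn or nn: Nn × nn would give a 1:1 split, whereas Nn × Nn gives 3:1 — matching the data. So both parents are heterozygous (Nn × Nn).
Parent genotypes: Nn × Nn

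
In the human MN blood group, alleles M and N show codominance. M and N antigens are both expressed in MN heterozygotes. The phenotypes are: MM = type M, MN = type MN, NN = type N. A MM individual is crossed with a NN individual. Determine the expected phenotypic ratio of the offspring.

Punnett square for MM × NN:
Offspring genotypes: 4 MN
Phenotype counts: 4 type MN
Ratio: all type MN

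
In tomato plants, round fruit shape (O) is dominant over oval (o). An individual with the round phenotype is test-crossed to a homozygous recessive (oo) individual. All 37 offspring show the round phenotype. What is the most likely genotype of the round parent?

Test cross: ? × oo
All offspring are round.
If the unknown parent were heterozygous (Oo), about half of 37 offspring would be oval; none are. The unknown parent is most likely homozygous dominant (OO).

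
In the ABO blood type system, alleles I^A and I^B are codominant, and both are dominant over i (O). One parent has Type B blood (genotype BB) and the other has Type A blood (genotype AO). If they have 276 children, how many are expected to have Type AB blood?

Cross: BB × AO
Possible offspring genotypes: 2 AB, 2 BO
Blood type counts: 2 Type AB, 2 Type B
Probability of Type AB: 2/4 = 1/2
Expected count = 1/2 × 276 = 138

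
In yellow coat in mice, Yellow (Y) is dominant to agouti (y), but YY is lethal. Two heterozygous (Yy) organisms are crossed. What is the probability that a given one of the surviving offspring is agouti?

Cross: Yy × Yy
Punnett square offspring (before lethality): 1 YY, 2 Yy, 1 yy
The YY genotype is lethal (embryos die); surviving offspring: 2 Yy, 1 yy
agouti: 1 out of 3
Probability: 1/3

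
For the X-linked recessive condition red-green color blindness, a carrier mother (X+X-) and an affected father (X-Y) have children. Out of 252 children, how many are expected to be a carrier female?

Cross: X+X- × X-Y
Offspring: 1 X+X-, 1 X+Y, 1 X-X-, 1 X-Y
Probability of a carrier female: 1/4
Expected count = 1/4 × 252 = 63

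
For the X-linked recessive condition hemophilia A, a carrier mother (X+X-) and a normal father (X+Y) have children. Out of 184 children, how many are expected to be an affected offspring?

Cross: X+X- × X+Y
Offspring: 1 X+X+, 1 X+Y, 1 X+X-, 1 X-Y
Probability of an affected offspring: 1/4
Expected count = 1/4 × 184 = 46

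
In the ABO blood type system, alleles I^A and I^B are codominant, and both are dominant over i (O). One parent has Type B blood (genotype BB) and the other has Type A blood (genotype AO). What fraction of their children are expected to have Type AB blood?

Cross: BB × AO
Possible offspring genotypes: 2 AB, 2 BO
Blood type counts: 2 Type AB, 2 Type B
Probability of Type AB: 2/4 = 1/2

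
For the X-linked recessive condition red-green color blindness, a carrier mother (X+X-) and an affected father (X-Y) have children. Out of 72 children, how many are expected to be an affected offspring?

Cross: X+X- × X-Y
Offspring: 1 X+X-, 1 X+Y, 1 X-X-, 1 X-Y
Probability of an affected offspring: 2/4 = 1/2
Expected count = 1/2 × 72 = 36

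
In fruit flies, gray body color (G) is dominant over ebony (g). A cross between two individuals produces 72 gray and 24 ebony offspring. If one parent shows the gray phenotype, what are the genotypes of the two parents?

Observed offspring: 72 gray, 24 ebony
The observed ratio simplifies to 3:1. Ebony (gg) offspring appear, so each parent must contribute one g allele. The parent stated to show gray carries G, so it is Gg. The other parent is then either Gg or gg: Gg × gg would give a 1:1 split, whereas Gg × Gg gives 3:1 — matching the data. So both parents are heterozygous (Gg × Gg).
Parent genotypes: Gg × Gg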